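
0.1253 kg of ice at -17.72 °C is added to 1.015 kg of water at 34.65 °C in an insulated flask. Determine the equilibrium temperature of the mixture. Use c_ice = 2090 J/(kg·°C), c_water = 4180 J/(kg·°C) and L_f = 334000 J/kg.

Energy balance with sensible and latent terms:
ice -17.72→0 °C: 0.1253×2090×17.72 = 4640.5
  latent heat to melt: 0.1253×334000 = 41850
  meltwater 0→T: 0.1253×4180×T = 523.75 T
  water cools: 1.015×4180×(T − 34.65) = 4242.7(T − 34.65)
4766.5 T = 147010 − 46491 = 100519
T ≈ 21.09 °C — above 0 °C, consistent with complete melting.

T_f ≈ 21.1 °C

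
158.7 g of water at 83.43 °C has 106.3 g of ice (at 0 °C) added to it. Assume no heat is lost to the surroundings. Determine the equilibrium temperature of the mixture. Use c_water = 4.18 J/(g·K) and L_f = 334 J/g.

T_f ≈ 17.9 °C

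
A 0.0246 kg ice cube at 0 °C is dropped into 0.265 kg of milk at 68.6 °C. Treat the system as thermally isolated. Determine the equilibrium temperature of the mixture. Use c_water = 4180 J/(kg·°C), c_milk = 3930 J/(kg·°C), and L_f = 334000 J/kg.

T_f ≈ 55.3 °C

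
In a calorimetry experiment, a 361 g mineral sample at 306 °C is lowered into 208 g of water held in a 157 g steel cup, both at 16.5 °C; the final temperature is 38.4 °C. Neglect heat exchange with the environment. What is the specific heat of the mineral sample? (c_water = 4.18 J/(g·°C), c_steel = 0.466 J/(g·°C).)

Energy conservation, ΣQ = 0:
361·c·(38.4 − 306) + 208·4.18·(38.4 − 16.5) + 157·0.466·(38.4 − 16.5) = 0
-96604 c = -20643
c = -20643/-96604 ≈ 0.2137 J/(g·°C)

c ≈ 0.214 J/(g·°C)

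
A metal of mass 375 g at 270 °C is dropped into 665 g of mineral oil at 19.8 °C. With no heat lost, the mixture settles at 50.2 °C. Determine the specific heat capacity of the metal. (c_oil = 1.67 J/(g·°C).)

c ≈ 0.41 J/(g·°C)

m_s c (T_s − T_f) = m_oil c_oil (T_f − T_0):
375·c·(270 − 50.2) = 665·1.67·(50.2 − 19.8)
82425 c = 33761  ⇒  c ≈ 0.4096 J/(g·°C)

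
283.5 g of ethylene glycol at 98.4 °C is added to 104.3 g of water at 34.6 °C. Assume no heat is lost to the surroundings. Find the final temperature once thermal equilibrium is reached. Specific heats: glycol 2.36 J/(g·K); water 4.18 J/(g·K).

Taking heat into each body as positive, Σ m c ΔT = 0:
283.5×2.36×(T − 98.4) + 104.3×4.18×(T − 34.6) = 0
1105 T = 80920
T = 80920 / 1105 = 73.2 °C

T_f ≈ 73.2 °C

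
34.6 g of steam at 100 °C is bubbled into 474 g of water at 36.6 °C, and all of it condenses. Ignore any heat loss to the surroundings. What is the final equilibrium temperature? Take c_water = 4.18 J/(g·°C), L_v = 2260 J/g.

T_f ≈ 77.7 °C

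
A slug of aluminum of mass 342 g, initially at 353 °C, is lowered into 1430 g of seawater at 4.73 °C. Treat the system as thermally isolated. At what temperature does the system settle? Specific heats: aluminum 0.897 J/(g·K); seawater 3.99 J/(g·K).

T_f is the heat-capacity-weighted average of the initial temperatures:
T_f = (306.77·353 + 5705.7·4.73) / (306.77 + 5705.7)
    = 135279 / 6012.5 ≈ 22.50 °C

T_f ≈ 22.5 °C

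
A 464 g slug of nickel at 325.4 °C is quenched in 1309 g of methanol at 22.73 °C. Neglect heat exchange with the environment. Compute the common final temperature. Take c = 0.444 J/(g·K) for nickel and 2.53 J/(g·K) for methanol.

T_f ≈ 40.5 °C

Heat lost by the nickel equals heat gained by the methanol:
464×0.444×(325.4 − T) = 1309×2.53×(T − 22.73)
206.02(325.4 − T) = 3311.8(T − 22.73)
3517.8 T = 142314  ⇒  T ≈ 40.46 °C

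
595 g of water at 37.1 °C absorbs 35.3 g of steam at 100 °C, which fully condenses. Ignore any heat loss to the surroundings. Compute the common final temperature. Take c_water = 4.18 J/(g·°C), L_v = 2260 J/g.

T_f ≈ 70.9 °C

Sum of m c ΔT and latent-heat terms is zero:
latent heat released on condensation: 35.3×2260 = 79778
  condensate cools 100→T: 35.3×4.18×(T − 100) = 147.55(T − 100)
  water warms: 595×4.18×(T − 37.1) = 2487.1(T − 37.1)
2634.7 T = 79778 + 14755 + 92271 = 186805
T ≈ 70.90 °C, under the boiling point, so the assumption holds.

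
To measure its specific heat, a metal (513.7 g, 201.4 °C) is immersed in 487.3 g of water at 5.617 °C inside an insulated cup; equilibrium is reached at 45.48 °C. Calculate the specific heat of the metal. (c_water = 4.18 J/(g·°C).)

Conservation of energy gives ΣQ = 0:
513.7×c×(45.48 − 201.4) + 487.3×4.18×(45.48 − 5.617) = 0
-80096 c = -81198
c = -81198/-80096 ≈ 1.014 J/(g·°C)

c ≈ 1.01 J/(g·°C)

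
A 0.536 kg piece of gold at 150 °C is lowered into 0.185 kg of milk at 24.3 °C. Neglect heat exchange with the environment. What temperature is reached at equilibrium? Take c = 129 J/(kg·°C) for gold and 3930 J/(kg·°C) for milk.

T_f ≈ 35.2 °C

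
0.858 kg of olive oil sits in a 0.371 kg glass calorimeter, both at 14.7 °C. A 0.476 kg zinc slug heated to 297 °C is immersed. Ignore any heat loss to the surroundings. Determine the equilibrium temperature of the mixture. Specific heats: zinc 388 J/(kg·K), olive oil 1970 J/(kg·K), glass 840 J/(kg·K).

T_f ≈ 38.5 °C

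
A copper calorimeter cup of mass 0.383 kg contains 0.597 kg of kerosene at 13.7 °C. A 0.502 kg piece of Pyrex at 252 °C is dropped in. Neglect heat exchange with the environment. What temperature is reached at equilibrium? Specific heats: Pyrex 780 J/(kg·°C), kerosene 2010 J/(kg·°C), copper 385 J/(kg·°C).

T_f ≈ 67.4 °C

Net heat exchanged in the isolated system is zero:
0.502*780*(T − 252) + 0.597*2010*(T − 13.7) + 0.383*385*(T − 13.7) = 0
391.56(T − 252) + 1200(T − 13.7) + 147.46(T − 13.7) = 0
1739 T = 117133
T ≈ 67.36 °C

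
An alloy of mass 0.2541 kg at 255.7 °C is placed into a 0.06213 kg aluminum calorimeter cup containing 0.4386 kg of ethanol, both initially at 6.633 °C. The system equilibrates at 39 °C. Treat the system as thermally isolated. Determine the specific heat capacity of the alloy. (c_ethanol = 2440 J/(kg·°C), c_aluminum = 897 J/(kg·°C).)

Let T be the final temperature. ΣQ_i = 0:
0.2541·c·(39 − 255.7) + 0.4386·2440·(39 − 6.633) + 0.06213·897·(39 − 6.633) = 0
-55.06 c = -36442
c = -36442/-55.06 ≈ 661.8 J/(kg·°C)

c ≈ 662 J/(kg·°C)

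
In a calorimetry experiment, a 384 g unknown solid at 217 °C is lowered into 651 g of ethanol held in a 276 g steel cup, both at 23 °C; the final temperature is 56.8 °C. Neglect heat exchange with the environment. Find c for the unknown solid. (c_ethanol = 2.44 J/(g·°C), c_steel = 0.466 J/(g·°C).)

c ≈ 0.943 J/(g·°C)

Setting the total heat transfer to zero:
384·c·(56.8 − 217) + 651·2.44·(56.8 − 23) + 276·0.466·(56.8 − 23) = 0
-61517 c = -58036
c = -58036/-61517 ≈ 0.9434 J/(g·°C)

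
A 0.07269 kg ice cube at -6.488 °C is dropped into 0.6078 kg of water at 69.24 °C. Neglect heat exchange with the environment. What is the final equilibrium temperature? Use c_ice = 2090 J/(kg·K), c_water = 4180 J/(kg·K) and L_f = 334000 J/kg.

Energy balance with sensible and latent terms:
warm ice to 0 °C: 0.07269×2090×(0 − (-6.488)) = 985.67
  latent heat to melt: 0.07269×334000 = 24278
  meltwater 0→T: 0.07269×4180×T = 303.84 T
  water cools: 0.6078×4180×(T − 69.24) = 2540.6(T − 69.24)
2844.4 T = 175911 − 25264 = 150647
T ≈ 52.96 °C — above 0 °C, consistent with complete melting.

T_f ≈ 53.0 °C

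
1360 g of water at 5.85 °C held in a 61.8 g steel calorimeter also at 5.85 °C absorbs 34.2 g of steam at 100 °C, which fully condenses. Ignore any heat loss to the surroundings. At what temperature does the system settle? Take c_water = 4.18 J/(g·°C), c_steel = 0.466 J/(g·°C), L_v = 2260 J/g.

T_f ≈ 21.3 °C

Taking heat into each body as positive, Σ m c ΔT = 0:
condense steam: −34.2·2260 = −77292; condensed water 100 °C→T: 142.96(T − 100); water warms: 1360·4.18·(T − 5.85) = 5684.8(T − 5.85); steel cup: 61.8·0.466·(T − 5.85) = 28.8(T − 5.85)
5856.6 T = 77292 + 14296 + 33425 = 125012
T ≈ 21.35 °C — below 100 °C, confirming all the steam condensed.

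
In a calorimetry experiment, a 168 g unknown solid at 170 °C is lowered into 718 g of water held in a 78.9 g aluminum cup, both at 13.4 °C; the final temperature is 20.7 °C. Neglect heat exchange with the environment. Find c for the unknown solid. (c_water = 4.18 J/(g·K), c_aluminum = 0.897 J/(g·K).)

c ≈ 0.894 J/(g·K)

Heat gained plus heat lost sum to zero:
168×c×(20.7 − 170) + 718×4.18×(20.7 − 13.4) + 78.9×0.897×(20.7 − 13.4) = 0
-25082 c = -22426
c = -22426/-25082 ≈ 0.8941 J/(g·K)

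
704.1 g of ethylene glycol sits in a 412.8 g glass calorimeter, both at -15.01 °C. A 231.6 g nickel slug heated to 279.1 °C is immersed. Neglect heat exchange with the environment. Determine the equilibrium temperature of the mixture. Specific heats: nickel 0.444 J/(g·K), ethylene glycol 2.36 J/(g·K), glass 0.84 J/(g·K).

With ΣQ=0 the equilibrium temperature is the m·c-weighted mean:
T_f = (102.83·279.1 + 1661.7·(-15.01) + 346.75·(-15.01)) / (102.83 + 1661.7 + 346.75)
    = -1446.5 / 2111.3 ≈ -0.69 °C

T_f ≈ -0.7 °C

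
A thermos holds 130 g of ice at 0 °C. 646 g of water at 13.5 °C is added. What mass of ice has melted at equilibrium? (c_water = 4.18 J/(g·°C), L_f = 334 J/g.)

Heat available from the water dropping to 0 °C: 646×4.18×13.5 = 36454 J.
Melting all 130 g of ice would need 130×334 = 43420 J.
Since 36454 < 43420 J, not all the ice melts; equilibrium is at 0 °C.
m_melted×334 = 36454  ⇒  m_melted ≈ 109.1 g.

m_melted ≈ 109 g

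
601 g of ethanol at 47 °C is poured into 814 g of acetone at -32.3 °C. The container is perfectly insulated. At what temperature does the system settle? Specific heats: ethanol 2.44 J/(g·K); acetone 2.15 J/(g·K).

Set heat shed by the hot body equal to heat absorbed by the cold body:
601*2.44*(47 − T) = 814*2.15*(T − (-32.3))
1466.4(47 − T) = 1750.1(T − (-32.3))
3216.5 T = 12394  ⇒  T ≈ 3.85 °C

T_f ≈ 3.9 °C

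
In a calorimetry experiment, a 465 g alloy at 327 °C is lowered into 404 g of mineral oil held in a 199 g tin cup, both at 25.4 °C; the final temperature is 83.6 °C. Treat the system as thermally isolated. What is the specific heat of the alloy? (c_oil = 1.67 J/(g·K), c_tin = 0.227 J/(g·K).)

Energy conservation, ΣQ = 0:
465·c·(83.6 − 327) + 404·1.67·(83.6 − 25.4) + 199·0.227·(83.6 − 25.4) = 0
-113181 c = -41895
c = -41895/-113181 ≈ 0.3702 J/(g·K)

c ≈ 0.37 J/(g·K)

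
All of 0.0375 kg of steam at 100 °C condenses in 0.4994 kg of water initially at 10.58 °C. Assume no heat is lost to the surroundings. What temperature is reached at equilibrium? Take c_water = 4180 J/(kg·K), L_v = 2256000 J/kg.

Let T be the final temperature. ΣQ_i = 0:
latent heat released on condensation: 0.0375×2256000 = 84600; condensed water 100 °C→T: 156.75(T − 100); original water: 2087.5(T − 10.58)
2244.2 T = 84600 + 15675 + 22086 = 122361
T ≈ 54.52 °C (< 100 °C, so full condensation is consistent).

T_f ≈ 54.5 °C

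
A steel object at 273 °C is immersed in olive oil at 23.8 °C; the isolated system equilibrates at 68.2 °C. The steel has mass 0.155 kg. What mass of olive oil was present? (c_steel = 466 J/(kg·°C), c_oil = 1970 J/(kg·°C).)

m ≈ 0.169 kg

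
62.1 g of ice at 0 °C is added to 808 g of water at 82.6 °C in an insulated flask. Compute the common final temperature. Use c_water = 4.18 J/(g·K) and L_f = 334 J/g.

T_f ≈ 71.0 °C

Taking heat into each body as positive, Σ m c ΔT = 0:
melt ice: 62.1×334 = 20741
  warm the meltwater: 259.58 T
  water: 3377.4(T − 82.6)
3637 T = 278977 − 20741 = 258235
T ≈ 71.00 °C. Since T > 0 °C, the all-ice-melts assumption holds.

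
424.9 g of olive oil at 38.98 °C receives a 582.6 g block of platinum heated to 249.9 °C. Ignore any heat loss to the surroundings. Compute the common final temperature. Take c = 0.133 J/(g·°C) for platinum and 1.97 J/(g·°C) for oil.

T_f ≈ 56.9 °C

T_f = Σ m_i c_i T_i / Σ m_i c_i:
T_f = (77.49·249.9 + 837.05·38.98) / (77.49 + 837.05)
    = 51992 / 914.54 ≈ 56.85 °C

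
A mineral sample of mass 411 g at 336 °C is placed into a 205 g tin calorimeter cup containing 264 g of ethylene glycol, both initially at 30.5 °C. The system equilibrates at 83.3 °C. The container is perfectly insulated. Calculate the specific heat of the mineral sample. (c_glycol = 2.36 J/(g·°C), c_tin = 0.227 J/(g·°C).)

Let T be the final temperature. ΣQ_i = 0:
411·c·(83.3 − 336) + 264·2.36·(83.3 − 30.5) + 205·0.227·(83.3 − 30.5) = 0
-103860 c = -35354
c = -35354/-103860 ≈ 0.3404 J/(g·°C)

c ≈ 0.34 J/(g·°C)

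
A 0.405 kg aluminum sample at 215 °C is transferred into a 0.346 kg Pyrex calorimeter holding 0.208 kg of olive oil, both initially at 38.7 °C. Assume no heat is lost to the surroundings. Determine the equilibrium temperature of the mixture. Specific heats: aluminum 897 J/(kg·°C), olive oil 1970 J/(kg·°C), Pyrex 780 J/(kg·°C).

Net heat exchanged in the isolated system is zero:
0.405*897*(T − 215) + 0.208*1970*(T − 38.7) + 0.346*780*(T − 38.7) = 0
363.29(T − 215) + 409.76(T − 38.7) + 269.88(T − 38.7) = 0
(363.29 + 409.76 + 269.88) T = 363.29*215 + 409.76*38.7 + 269.88*38.7
T = 104408 / 1042.9 = 100 °C

T_f ≈ 100.1 °C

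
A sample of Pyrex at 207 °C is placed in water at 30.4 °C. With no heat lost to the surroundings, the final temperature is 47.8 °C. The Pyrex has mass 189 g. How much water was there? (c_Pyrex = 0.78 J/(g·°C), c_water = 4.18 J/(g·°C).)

Heat gained plus heat lost sum to zero:
189×0.78×(47.8 − 207) + m×4.18×(47.8 − 30.4) = 0
72.73 m = 23469
m = 23469/72.73 ≈ 322.7 g

m ≈ 323 g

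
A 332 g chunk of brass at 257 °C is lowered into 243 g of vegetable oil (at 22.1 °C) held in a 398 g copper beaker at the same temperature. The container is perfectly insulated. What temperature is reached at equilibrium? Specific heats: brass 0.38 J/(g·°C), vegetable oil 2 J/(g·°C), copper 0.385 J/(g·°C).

T_f ≈ 60.8 °C

Let T be the final temperature. ΣQ_i = 0:
332·0.38·(T − 257) + 243·2·(T − 22.1) + 398·0.385·(T − 22.1) = 0
126.16(T − 257) + 486(T − 22.1) + 153.23(T − 22.1) = 0
(126.16 + 486 + 153.23) T = 126.16·257 + 486·22.1 + 153.23·22.1
T = 46550 / 765.39 = 60.8 °C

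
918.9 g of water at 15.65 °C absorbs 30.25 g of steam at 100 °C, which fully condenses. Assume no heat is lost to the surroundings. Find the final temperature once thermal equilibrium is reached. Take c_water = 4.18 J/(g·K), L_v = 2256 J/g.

T_f ≈ 35.5 °C

Sum of m c ΔT and latent-heat terms is zero:
condense steam: −30.25·2256 = −68244
  condensed water 100 °C→T: 126.44(T − 100)
  original water: 3841(T − 15.65)
3967.4 T = 68244 + 12644 + 60112 = 141000
T ≈ 35.54 °C, under the boiling point, so the assumption holds.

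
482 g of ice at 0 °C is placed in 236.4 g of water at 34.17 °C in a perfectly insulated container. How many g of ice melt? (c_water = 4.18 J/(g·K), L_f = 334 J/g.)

Heat available from the water dropping to 0 °C: 236.4×4.18×34.17 = 33765 J.
Melting all 482 g of ice would need 482×334 = 160988 J.
Since 33765 < 160988 J, not all the ice melts; equilibrium is at 0 °C.
Mass melted = 33765/334 ≈ 101.1 g.

m_melted ≈ 101 g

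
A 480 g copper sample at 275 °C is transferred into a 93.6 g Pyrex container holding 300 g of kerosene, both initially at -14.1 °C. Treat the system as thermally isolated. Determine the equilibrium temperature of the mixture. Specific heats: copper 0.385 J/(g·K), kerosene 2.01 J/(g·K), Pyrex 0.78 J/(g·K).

T_f ≈ 48.0 °C

Setting the total heat transfer to zero:
480·0.385·(T − 275) + 300·2.01·(T − (-14.1)) + 93.6·0.78·(T − (-14.1)) = 0
184.8(T − 275) + 603(T − (-14.1)) + 73.01(T − (-14.1)) = 0
860.81 T = 41288
T = 41288/860.81 ≈ 47.96 °C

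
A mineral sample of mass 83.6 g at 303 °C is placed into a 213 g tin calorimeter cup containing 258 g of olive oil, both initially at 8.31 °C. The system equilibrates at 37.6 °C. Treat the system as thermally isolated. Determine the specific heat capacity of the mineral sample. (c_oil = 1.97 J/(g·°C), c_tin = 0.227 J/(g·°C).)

c ≈ 0.735 J/(g·°C)

Conservation of energy gives ΣQ = 0:
83.6×c×(37.6 − 303) + 258×1.97×(37.6 − 8.31) + 213×0.227×(37.6 − 8.31) = 0
-22187 c = -16303
c = -16303/-22187 ≈ 0.7348 J/(g·°C)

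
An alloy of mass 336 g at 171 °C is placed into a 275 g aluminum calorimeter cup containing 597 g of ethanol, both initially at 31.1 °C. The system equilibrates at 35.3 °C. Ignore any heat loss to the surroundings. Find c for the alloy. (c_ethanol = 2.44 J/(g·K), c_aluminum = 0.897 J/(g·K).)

c ≈ 0.157 J/(g·K)

Heat gained plus heat lost sum to zero:
336·c·(35.3 − 171) + 597·2.44·(35.3 − 31.1) + 275·0.897·(35.3 − 31.1) = 0
-45595 c = -7154.1
c = -7154.1/-45595 ≈ 0.1569 J/(g·K)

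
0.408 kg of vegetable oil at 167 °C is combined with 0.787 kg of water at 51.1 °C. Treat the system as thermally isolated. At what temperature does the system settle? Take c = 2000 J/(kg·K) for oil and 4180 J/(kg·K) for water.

T_f ≈ 74.1 °C

Heat lost by the oil equals heat gained by the water:
0.408·2000·(167 − T) = 0.787·4180·(T − 51.1)
816(167 − T) = 3289.7(T − 51.1)
4105.7 T = 304374  ⇒  T ≈ 74.14 °C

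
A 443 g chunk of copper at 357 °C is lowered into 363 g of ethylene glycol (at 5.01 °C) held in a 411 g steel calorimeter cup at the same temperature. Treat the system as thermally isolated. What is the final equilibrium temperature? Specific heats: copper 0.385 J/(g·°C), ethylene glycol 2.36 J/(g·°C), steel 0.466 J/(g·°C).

Conservation of energy gives ΣQ = 0:
443·0.385·(T − 357) + 363·2.36·(T − 5.01) + 411·0.466·(T − 5.01) = 0
1218.8 T = 66140
T = 66140/1218.8 ≈ 54.27 °C

T_f ≈ 54.3 °C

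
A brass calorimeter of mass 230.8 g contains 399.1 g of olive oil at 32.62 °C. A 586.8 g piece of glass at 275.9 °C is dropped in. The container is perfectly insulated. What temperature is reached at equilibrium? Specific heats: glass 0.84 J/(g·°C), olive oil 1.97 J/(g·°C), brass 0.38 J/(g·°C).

T_f ≈ 120.4 °C

Setting the total heat transfer to zero:
586.8·0.84·(T − 275.9) + 399.1·1.97·(T − 32.62) + 230.8·0.38·(T − 32.62) = 0
492.91(T − 275.9) + 786.23(T − 32.62) + 87.7(T − 32.62) = 0
1366.8 T = 164502
T = 164502/1366.8 ≈ 120.35 °C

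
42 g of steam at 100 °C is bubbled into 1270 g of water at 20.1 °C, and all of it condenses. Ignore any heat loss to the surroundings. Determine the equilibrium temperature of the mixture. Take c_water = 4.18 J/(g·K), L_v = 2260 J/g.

T_f ≈ 40.0 °C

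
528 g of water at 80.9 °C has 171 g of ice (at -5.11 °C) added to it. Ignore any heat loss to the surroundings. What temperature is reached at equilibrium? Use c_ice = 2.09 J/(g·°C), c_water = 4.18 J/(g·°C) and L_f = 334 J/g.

Energy conservation, ΣQ = 0:
warm ice to 0 °C: 171·2.09·(0 − (-5.11)) = 1826.3
  latent heat to melt: 171·334 = 57114
  warm the meltwater: 714.78 T
  water: 2207(T − 80.9)
2921.8 T = 178550 − 58940 = 119609
T ≈ 40.94 °C. Since T > 0 °C, the all-ice-melts assumption holds.

T_f ≈ 40.9 °C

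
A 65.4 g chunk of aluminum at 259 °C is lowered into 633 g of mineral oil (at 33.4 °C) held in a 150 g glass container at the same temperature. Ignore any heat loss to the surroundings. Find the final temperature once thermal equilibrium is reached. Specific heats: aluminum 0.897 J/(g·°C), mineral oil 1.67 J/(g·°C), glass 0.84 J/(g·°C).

T_f ≈ 44.1 °C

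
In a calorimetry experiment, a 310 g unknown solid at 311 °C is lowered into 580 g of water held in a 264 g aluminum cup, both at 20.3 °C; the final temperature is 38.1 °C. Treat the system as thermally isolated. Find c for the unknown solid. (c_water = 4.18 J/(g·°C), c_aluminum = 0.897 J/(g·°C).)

c ≈ 0.56 J/(g·°C)

Conservation of energy gives ΣQ = 0:
310·c·(38.1 − 311) + 580·4.18·(38.1 − 20.3) + 264·0.897·(38.1 − 20.3) = 0
-84599 c = -47370
c = -47370/-84599 ≈ 0.5599 J/(g·°C)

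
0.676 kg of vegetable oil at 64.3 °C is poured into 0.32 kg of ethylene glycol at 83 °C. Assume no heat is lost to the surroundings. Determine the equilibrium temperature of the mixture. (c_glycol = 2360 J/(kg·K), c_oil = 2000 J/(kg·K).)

T_f ≈ 71.0 °C

Energy conservation, ΣQ = 0:
0.32×2360×(T − 83) + 0.676×2000×(T − 64.3) = 0
755.2(T − 83) + 1352(T − 64.3) = 0
(755.2 + 1352) T = 755.2×83 + 1352×64.3
T ≈ 71.00 °C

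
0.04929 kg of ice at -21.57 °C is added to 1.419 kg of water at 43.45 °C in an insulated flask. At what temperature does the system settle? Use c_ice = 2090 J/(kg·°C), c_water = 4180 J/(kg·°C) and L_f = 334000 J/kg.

T_f ≈ 38.9 °C

Sum of m c ΔT and latent-heat terms is zero:
ice -21.57→0 °C: 0.04929×2090×21.57 = 2222.1; latent heat to melt: 0.04929×334000 = 16463; warm the meltwater: 206.03 T; water: 5931.4(T − 43.45)
6137.5 T = 257720 − 18685 = 239035
T ≈ 38.95 °C. Since T > 0 °C, the all-ice-melts assumption holds.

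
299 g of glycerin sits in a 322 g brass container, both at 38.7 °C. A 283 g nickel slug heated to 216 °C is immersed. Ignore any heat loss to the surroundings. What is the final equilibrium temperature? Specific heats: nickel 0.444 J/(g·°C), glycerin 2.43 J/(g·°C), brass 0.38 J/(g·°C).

Conservation of energy gives ΣQ = 0:
283*0.444*(T − 216) + 299*2.43*(T − 38.7) + 322*0.38*(T − 38.7) = 0
125.65(T − 216) + 726.57(T − 38.7) + 122.36(T − 38.7) = 0
(125.65 + 726.57 + 122.36) T = 125.65*216 + 726.57*38.7 + 122.36*38.7
T = 59994/974.58 ≈ 61.56 °C

T_f ≈ 61.6 °C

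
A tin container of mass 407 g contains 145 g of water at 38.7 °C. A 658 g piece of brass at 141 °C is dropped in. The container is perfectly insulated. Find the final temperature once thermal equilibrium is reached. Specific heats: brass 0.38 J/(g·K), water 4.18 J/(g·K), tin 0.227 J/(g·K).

Energy conservation, ΣQ = 0:
658×0.38×(T − 141) + 145×4.18×(T − 38.7) + 407×0.227×(T − 38.7) = 0
948.53 T = 62287
T = 62287 / 948.53 = 65.7 °C

T_f ≈ 65.7 °C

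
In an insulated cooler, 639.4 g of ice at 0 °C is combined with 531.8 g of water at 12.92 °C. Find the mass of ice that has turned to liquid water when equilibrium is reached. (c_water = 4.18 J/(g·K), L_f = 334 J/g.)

m_melted ≈ 86 g

Heat available from the water dropping to 0 °C: 531.8×4.18×12.92 = 28720 J.
Melting all 639.4 g of ice would need 639.4×334 = 213560 J.
28720 J < 213560 J, so only part of the ice melts and the system sits at 0 °C.
m_melt = 28720 / L_f = 85.99 g.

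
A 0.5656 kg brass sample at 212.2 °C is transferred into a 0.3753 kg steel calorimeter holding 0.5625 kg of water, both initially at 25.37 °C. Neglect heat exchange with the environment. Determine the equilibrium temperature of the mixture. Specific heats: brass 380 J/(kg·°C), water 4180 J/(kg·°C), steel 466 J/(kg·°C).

T_f ≈ 40.0 °C

Heat gained plus heat lost sum to zero:
0.5656*380*(T − 212.2) + 0.5625*4180*(T − 25.37) + 0.3753*466*(T − 25.37) = 0
2741.1 T = 109696
T = 109696/2741.1 ≈ 40.02 °C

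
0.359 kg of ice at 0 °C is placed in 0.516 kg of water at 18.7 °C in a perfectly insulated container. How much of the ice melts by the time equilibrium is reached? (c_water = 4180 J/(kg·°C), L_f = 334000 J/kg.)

Cooling the water to 0 °C releases 0.516×4180×18.7 = 40334 J.
Melting all 0.359 kg of ice would need 0.359×334000 = 119906 J.
40334 J < 119906 J, so only part of the ice melts and the system sits at 0 °C.
m_melt = 40334 / L_f = 0.1208 kg.

m_melted ≈ 0.121 kg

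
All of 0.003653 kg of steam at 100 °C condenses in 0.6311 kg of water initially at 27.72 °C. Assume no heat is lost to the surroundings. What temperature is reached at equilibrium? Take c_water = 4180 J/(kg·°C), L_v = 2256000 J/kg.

Sum of m c ΔT and latent-heat terms is zero:
steam→water at 100 °C releases m L_v = 0.003653×2256000 = 8241.2
  condensate cools 100→T: 0.003653×4180×(T − 100) = 15.27(T − 100)
  water warms: 0.6311×4180×(T − 27.72) = 2638(T − 27.72)
2653.3 T = 8241.2 + 1527 + 73125 = 82893
T ≈ 31.24 °C (< 100 °C, so full condensation is consistent).

T_f ≈ 31.2 °C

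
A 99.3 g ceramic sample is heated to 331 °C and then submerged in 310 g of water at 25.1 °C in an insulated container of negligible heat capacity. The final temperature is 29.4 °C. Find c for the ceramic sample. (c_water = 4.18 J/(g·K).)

Conservation of energy gives ΣQ = 0:
99.3×c×(29.4 − 331) + 310×4.18×(29.4 − 25.1) = 0
-29949 c = -5571.9
c = -5571.9/-29949 ≈ 0.186 J/(g·K)

c ≈ 0.186 J/(g·K)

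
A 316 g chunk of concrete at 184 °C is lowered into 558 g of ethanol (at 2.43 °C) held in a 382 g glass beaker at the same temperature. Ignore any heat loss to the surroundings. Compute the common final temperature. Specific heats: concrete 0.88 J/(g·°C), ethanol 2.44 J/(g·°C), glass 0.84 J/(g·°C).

T_f ≈ 28.2 °C

Let T be the final temperature. ΣQ_i = 0:
316*0.88*(T − 184) + 558*2.44*(T − 2.43) + 382*0.84*(T − 2.43) = 0
1960.5 T = 55255
T ≈ 28.18 °C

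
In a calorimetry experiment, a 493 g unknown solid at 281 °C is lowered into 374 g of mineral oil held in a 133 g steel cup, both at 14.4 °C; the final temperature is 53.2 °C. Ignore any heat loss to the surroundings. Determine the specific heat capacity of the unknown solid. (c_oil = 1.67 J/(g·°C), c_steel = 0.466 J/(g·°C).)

c ≈ 0.237 J/(g·°C)

Taking heat into each body as positive, Σ m c ΔT = 0:
493·c·(53.2 − 281) + 374·1.67·(53.2 − 14.4) + 133·0.466·(53.2 − 14.4) = 0
-112305 c = -26638
c = -26638/-112305 ≈ 0.2372 J/(g·°C)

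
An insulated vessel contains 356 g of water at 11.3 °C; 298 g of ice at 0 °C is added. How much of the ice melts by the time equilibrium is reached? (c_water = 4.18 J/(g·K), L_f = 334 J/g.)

Heat available from the water dropping to 0 °C: 356·4.18·11.3 = 16815 J.
Fully melting the ice requires m_ice L_f = 298·334 = 99532 J.
That's not enough to melt it all — equilibrium is at 0 °C with ice remaining.
m_melted·334 = 16815  ⇒  m_melted ≈ 50.35 g.

m_melted ≈ 50.3 g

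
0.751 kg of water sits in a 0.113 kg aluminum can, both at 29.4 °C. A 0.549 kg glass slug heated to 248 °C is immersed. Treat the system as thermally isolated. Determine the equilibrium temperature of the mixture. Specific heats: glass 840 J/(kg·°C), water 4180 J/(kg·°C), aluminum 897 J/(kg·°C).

T_f ≈ 56.6 °C

Let T be the final temperature. ΣQ_i = 0:
0.549*840*(T − 248) + 0.751*4180*(T − 29.4) + 0.113*897*(T − 29.4) = 0
461.16(T − 248) + 3139.2(T − 29.4) + 101.36(T − 29.4) = 0
(461.16 + 3139.2 + 101.36) T = 461.16*248 + 3139.2*29.4 + 101.36*29.4
T ≈ 56.63 °C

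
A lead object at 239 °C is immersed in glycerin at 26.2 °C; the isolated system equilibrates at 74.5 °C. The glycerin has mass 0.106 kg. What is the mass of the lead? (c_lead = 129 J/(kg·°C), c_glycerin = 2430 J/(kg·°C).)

|Q_lead| = |Q_glycerin|:
m×129×(239 − 74.5) = 0.106×2430×(74.5 − 26.2)
21220 m = 12441  ⇒  m ≈ 0.5863 kg

m ≈ 0.586 kg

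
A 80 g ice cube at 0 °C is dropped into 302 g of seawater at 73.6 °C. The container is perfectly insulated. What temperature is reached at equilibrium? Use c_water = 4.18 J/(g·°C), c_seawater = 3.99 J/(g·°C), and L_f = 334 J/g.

Sum of m c ΔT and latent-heat terms is zero:
fusion: m_ice L_f = 80×334 = 26720; warm the meltwater: 334.4 T; seawater: 1205(T − 73.6)
1539.4 T = 88687 − 26720 = 61967
T ≈ 40.25 °C. Since T > 0 °C, the all-ice-melts assumption holds.

T_f ≈ 40.3 °C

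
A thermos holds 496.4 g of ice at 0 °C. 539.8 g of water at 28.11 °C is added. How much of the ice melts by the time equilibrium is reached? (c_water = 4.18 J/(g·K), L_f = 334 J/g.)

m_melted ≈ 190 g

Cooling the water to 0 °C releases 539.8×4.18×28.11 = 63426 J.
Fully melting the ice requires m_ice L_f = 496.4×334 = 165798 J.
That's not enough to melt it all — equilibrium is at 0 °C with ice remaining.
m_melted×334 = 63426  ⇒  m_melted ≈ 189.9 g.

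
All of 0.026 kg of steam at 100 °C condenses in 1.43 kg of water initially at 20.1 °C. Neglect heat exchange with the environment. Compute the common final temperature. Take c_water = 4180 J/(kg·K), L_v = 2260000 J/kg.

T_f ≈ 31.2 °C

Heat gained plus heat lost sum to zero:
latent heat released on condensation: 0.026·2260000 = 58760
  condensed water 100 °C→T: 108.68(T − 100)
  original water: 5977.4(T − 20.1)
6086.1 T = 58760 + 10868 + 120146 = 189774
T ≈ 31.18 °C — below 100 °C, confirming all the steam condensed.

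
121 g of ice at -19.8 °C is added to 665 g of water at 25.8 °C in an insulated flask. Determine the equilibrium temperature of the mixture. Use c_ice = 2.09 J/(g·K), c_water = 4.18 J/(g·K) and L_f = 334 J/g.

Taking heat into each body as positive, Σ m c ΔT = 0:
ice -19.8→0 °C: 121×2.09×19.8 = 5007.2
  fusion: m_ice L_f = 121×334 = 40414
  warm the meltwater: 505.78 T
  water: 2779.7(T − 25.8)
3285.5 T = 71716 − 45421 = 26295
T ≈ 8.00 °C — above 0 °C, consistent with complete melting.

T_f ≈ 8.0 °C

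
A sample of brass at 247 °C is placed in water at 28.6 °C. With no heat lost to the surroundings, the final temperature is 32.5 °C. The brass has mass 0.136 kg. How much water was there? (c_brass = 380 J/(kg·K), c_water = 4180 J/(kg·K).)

m ≈ 0.68 kg

Let T be the final temperature. ΣQ_i = 0:
0.136×380×(32.5 − 247) + m×4180×(32.5 − 28.6) = 0
16302 m = 11085
m = 11085/16302 ≈ 0.68 kg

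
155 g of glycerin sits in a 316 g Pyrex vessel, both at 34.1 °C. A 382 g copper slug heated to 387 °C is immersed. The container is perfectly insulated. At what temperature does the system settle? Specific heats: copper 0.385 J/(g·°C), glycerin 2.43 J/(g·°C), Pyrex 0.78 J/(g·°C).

Heat gained plus heat lost sum to zero:
382×0.385×(T − 387) + 155×2.43×(T − 34.1) + 316×0.78×(T − 34.1) = 0
770.2 T = 78165
T = 78165/770.2 ≈ 101.49 °C

T_f ≈ 101.5 °C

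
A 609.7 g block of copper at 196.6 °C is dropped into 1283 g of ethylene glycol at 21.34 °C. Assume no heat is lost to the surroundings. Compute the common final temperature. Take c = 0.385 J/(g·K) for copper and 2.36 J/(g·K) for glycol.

T_f = Σ m_i c_i T_i / Σ m_i c_i:
T_f = (234.73×196.6 + 3027.9×21.34) / (234.73 + 3027.9)
    = 110764 / 3262.6 ≈ 33.95 °C

T_f ≈ 33.9 °C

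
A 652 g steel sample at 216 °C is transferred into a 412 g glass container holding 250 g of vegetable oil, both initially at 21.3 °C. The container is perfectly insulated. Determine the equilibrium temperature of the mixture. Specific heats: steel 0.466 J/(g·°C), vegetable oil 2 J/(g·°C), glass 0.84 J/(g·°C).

Let T be the final temperature. ΣQ_i = 0:
652×0.466×(T − 216) + 250×2×(T − 21.3) + 412×0.84×(T − 21.3) = 0
303.83(T − 216) + 500(T − 21.3) + 346.08(T − 21.3) = 0
1149.9 T = 83649
T ≈ 72.74 °C

T_f ≈ 72.7 °C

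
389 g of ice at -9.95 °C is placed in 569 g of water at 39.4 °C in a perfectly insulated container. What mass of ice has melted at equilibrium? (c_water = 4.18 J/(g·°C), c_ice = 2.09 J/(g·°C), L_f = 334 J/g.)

m_melted ≈ 256 g

Water can give up m c ΔT = 569·4.18·39.4 = 93710 J before reaching 0 °C.
Warming the ice to 0 °C takes 389·2.09·9.95 = 8089.4 J, leaving 85620 J for melting.
To melt every bit of ice: 389·334 = 129926 J.
That's not enough to melt it all — equilibrium is at 0 °C with ice remaining.
Mass melted = 85620/334 ≈ 256.3 g.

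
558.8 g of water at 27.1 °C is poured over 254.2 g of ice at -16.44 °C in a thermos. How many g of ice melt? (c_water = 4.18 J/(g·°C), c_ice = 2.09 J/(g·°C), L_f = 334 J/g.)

m_melted ≈ 163 g

Heat available from the water dropping to 0 °C: 558.8·4.18·27.1 = 63300 J.
Of that, 254.2·2.09·16.44 = 8734.2 J goes to bring the ice to 0 °C, leaving 54566 J.
To melt every bit of ice: 254.2·334 = 84903 J.
That's not enough to melt it all — equilibrium is at 0 °C with ice remaining.
m_melt = 54566 / L_f = 163.4 g.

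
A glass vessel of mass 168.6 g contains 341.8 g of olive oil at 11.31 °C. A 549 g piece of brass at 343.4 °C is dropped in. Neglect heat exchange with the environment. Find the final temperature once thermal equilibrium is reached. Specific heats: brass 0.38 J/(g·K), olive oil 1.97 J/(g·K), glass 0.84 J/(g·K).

T_f = Σ m_i c_i T_i / Σ m_i c_i:
T_f = (208.62*343.4 + 673.35*11.31 + 141.62*11.31) / (208.62 + 673.35 + 141.62)
    = 80857 / 1023.6 ≈ 78.99 °C

T_f ≈ 79.0 °C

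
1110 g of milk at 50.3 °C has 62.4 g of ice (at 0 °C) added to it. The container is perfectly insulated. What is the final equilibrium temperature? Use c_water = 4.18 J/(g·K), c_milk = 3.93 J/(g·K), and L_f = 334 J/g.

Let T be the final temperature. ΣQ_i = 0:
latent heat to melt: 62.4·334 = 20842; warm the meltwater: 260.83 T; milk cools: 1110·3.93·(T − 50.3) = 4362.3(T − 50.3)
4623.1 T = 219424 − 20842 = 198582
T ≈ 42.95 °C — above 0 °C, consistent with complete melting.

T_f ≈ 43.0 °C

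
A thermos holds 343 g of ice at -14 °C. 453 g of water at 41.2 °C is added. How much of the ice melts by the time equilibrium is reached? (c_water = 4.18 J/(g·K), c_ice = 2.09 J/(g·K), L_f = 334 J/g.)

m_melted ≈ 204 g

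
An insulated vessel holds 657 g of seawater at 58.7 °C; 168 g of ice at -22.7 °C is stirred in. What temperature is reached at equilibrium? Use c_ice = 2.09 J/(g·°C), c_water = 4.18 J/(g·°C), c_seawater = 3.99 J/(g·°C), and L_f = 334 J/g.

Conservation of energy gives ΣQ = 0:
warm ice to 0 °C: 168·2.09·(0 − (-22.7)) = 7970.4
  fusion: m_ice L_f = 168·334 = 56112
  warm the meltwater: 702.24 T
  seawater cools: 657·3.99·(T − 58.7) = 2621.4(T − 58.7)
3323.7 T = 153878 − 64082 = 89796
T ≈ 27.02 °C. Since T > 0 °C, the all-ice-melts assumption holds.

T_f ≈ 27.0 °C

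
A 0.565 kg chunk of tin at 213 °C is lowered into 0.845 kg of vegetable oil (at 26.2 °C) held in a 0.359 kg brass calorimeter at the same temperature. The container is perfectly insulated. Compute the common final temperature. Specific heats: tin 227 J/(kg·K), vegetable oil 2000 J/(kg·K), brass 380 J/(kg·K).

T_f ≈ 38.5 °C

With ΣQ=0 the equilibrium temperature is the m·c-weighted mean:
T_f = (128.25·213 + 1690·26.2 + 136.42·26.2) / (128.25 + 1690 + 136.42)
    = 75171 / 1954.7 ≈ 38.46 °C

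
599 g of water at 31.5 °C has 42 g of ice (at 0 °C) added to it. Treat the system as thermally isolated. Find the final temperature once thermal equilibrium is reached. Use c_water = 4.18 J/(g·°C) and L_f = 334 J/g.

T_f ≈ 24.2 °C

Energy conservation, ΣQ = 0:
latent heat to melt: 42·334 = 14028
  warm the meltwater: 175.56 T
  water cools: 599·4.18·(T − 31.5) = 2503.8(T − 31.5)
2679.4 T = 78870 − 14028 = 64842
T ≈ 24.20 °C — above 0 °C, consistent with complete melting.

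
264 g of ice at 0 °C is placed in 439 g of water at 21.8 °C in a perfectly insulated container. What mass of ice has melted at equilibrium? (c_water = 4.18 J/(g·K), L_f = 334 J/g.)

Heat available from the water dropping to 0 °C: 439·4.18·21.8 = 40003 J.
To melt every bit of ice: 264·334 = 88176 J.
Since 40003 < 88176 J, not all the ice melts; equilibrium is at 0 °C.
m_melted·334 = 40003  ⇒  m_melted ≈ 119.8 g.

m_melted ≈ 120 g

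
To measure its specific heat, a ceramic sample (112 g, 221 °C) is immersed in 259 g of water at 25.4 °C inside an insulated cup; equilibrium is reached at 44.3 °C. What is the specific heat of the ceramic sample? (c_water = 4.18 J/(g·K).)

Heat lost by the ceramic sample = heat gained by the water:
112×c×(221 − 44.3) = 259×4.18×(44.3 − 25.4)
19790 c = 20462  ⇒  c ≈ 1.034 J/(g·K)

c ≈ 1.03 J/(g·K)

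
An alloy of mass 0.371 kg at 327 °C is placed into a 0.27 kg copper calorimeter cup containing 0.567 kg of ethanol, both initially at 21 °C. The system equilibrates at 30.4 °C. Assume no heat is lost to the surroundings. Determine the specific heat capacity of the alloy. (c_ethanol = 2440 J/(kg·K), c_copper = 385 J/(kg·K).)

Heat gained plus heat lost sum to zero:
0.371×c×(30.4 − 327) + 0.567×2440×(30.4 − 21) + 0.27×385×(30.4 − 21) = 0
-110.04 c = -13982
c = -13982/-110.04 ≈ 127.1 J/(kg·K)

c ≈ 127 J/(kg·K)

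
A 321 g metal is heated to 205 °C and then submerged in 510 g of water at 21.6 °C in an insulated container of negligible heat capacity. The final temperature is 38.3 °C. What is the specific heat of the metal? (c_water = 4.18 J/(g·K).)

c ≈ 0.665 J/(g·K)

Heat lost by the metal = heat gained by the water:
321×c×(205 − 38.3) = 510×4.18×(38.3 − 21.6)
53511 c = 35601  ⇒  c ≈ 0.6653 J/(g·K)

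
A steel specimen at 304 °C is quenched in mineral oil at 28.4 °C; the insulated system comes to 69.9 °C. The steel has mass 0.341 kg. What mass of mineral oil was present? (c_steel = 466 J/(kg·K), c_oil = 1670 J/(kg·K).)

Heat lost by the steel = heat gained by the oil:
0.341·466·(304 − 69.9) = m·1670·(69.9 − 28.4)
69305 m = 37200  ⇒  m ≈ 0.5368 kg

m ≈ 0.537 kg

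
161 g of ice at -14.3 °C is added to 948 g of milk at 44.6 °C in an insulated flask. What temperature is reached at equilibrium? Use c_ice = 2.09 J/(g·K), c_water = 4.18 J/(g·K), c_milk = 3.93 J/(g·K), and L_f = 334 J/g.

T_f ≈ 24.5 °C

Taking heat into each body as positive, Σ m c ΔT = 0:
ice -14.3→0 °C: 161·2.09·14.3 = 4811.8
  melt ice: 161·334 = 53774
  meltwater 0→T: 161·4.18·T = 672.98 T
  milk: 3725.6(T − 44.6)
4398.6 T = 166164 − 58586 = 107578
T ≈ 24.46 °C (positive, so assuming full melt was valid).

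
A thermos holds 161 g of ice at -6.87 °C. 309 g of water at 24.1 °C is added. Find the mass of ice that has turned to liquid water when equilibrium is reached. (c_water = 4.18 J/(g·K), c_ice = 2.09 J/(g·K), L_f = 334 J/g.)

Heat available from the water dropping to 0 °C: 309×4.18×24.1 = 31128 J.
Warming the ice to 0 °C takes 161×2.09×6.87 = 2311.7 J, leaving 28816 J for melting.
Fully melting the ice requires m_ice L_f = 161×334 = 53774 J.
That's not enough to melt it all — equilibrium is at 0 °C with ice remaining.
Mass melted = 28816/334 ≈ 86.28 g.

m_melted ≈ 86.3 g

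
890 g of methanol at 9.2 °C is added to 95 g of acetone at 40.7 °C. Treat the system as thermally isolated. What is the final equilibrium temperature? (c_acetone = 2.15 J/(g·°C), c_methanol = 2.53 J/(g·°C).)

T_f ≈ 11.8 °C

Setting the total heat transfer to zero:
95·2.15·(T − 40.7) + 890·2.53·(T − 9.2) = 0
2455.9 T = 29029
T = 29029 / 2455.9 = 11.8 °C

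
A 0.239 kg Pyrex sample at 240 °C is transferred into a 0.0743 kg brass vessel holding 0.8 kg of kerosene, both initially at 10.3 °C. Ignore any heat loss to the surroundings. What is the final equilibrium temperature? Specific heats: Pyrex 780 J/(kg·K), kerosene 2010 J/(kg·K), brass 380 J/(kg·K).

T_f ≈ 33.8 °C

Taking heat into each body as positive, Σ m c ΔT = 0:
0.239·780·(T − 240) + 0.8·2010·(T − 10.3) + 0.0743·380·(T − 10.3) = 0
(186.42 + 1608 + 28.23) T = 186.42·240 + 1608·10.3 + 28.23·10.3
T = 61594 / 1822.7 = 33.8 °C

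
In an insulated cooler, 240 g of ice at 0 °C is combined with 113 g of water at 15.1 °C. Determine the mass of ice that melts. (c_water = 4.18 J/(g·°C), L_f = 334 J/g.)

m_melted ≈ 21.4 g

Heat available from the water dropping to 0 °C: 113×4.18×15.1 = 7132.3 J.
Fully melting the ice requires m_ice L_f = 240×334 = 80160 J.
Since 7132.3 < 80160 J, not all the ice melts; equilibrium is at 0 °C.
m_melted×334 = 7132.3  ⇒  m_melted ≈ 21.35 g.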